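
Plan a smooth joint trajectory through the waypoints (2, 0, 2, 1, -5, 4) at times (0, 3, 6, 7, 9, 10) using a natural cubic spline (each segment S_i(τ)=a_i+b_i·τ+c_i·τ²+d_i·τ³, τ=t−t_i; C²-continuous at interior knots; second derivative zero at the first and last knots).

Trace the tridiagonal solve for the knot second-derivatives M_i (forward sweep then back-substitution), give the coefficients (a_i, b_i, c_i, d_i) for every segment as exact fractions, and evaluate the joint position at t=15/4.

Δ: Δ0=-2/3, Δ1=2/3, Δ2=-1, Δ3=-3, Δ4=9
row 1: diag=12, rhs=8; c'=1/4, d'=2/3
row 2: denom=8−3·1/4=29/4; d'=(-10−3·2/3)/(29/4)=-48/29
row 3: denom=6−1·4/29=170/29; d'=(-12−1·-48/29)/(170/29)=-30/17
row 4: denom=6−2·29/85=452/85; d'=(72−2·-30/17)/(452/85)=1605/113
back: M4=1605/113
back: M3=-30/17−29/85·1605/113=-747/113
back: M2=-48/29−4/29·-747/113=-84/113
back: M1=2/3−1/4·-84/113=289/339
M: M0=0, M1=289/339, M2=-84/113, M3=-747/113, M4=1605/113, M5=0
seg 0: a=2, c=M0/2=0, d=(M1−M0)/(6·3)=289/6102, b=Δ0−h0·(2M0+M1)/6=-247/226
seg 1: a=0, c=M1/2=289/678, d=(M2−M1)/(6·3)=-541/6102, b=Δ1−h1·(2M1+M2)/6=21/113
seg 2: a=2, c=M2/2=-42/113, d=(M3−M2)/(6·1)=-221/226, b=Δ2−h2·(2M2+M3)/6=79/226
seg 3: a=1, c=M3/2=-747/226, d=(M4−M3)/(6·2)=196/113, b=Δ3−h3·(2M3+M4)/6=-376/113
seg 4: a=-5, c=M4/2=1605/226, d=(M5−M4)/(6·1)=-535/226, b=Δ4−h4·(2M4+M5)/6=482/113
t_q=15/4 → seg 1, τ=3/4; S=0+21/113·τ+289/678·τ²+-541/6102·τ³=4943/14464

  seg 0: a=2 b=-247/226 c=0 d=289/6102
  seg 1: a=0 b=21/113 c=289/678 d=-541/6102
  seg 2: a=2 b=79/226 c=-42/113 d=-221/226
  seg 3: a=1 b=-376/113 c=-747/226 d=196/113
  seg 4: a=-5 b=482/113 c=1605/226 d=-535/226
S(15/4) = 4943/14464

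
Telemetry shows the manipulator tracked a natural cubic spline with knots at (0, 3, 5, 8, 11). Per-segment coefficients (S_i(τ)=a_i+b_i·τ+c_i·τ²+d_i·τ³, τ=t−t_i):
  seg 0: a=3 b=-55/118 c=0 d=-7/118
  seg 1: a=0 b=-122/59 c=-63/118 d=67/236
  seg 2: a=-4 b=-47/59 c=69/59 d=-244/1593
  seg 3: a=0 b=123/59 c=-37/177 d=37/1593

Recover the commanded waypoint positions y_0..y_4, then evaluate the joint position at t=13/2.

y_0=3 y_1=0 y_2=-4 y_3=0 y_4=5
S(13/2) = -727/236

y_0 = S_0(0) = a_0 = 3
y_1 = S_1(0) = a_1 = 0
y_2 = S_2(0) = a_2 = -4
y_3 = S_3(0) = a_3 = 0
y_4 = S_3(3) = 5
t_q=13/2 is in segment 2 (τ=3/2); S_2(τ)=-727/236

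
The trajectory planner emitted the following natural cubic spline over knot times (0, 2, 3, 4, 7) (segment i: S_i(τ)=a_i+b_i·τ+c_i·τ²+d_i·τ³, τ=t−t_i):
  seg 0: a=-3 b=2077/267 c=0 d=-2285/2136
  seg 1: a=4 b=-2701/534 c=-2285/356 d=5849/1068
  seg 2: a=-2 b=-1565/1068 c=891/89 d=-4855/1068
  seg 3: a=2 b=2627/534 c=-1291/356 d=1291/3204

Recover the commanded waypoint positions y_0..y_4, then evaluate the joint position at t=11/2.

y_0=-3 y_1=4 y_2=-2 y_3=2 y_4=-5
S(11/2) = 7347/2848

y_0 = S_0(0) = a_0 = -3
y_1 = S_1(0) = a_1 = 4
y_2 = S_2(0) = a_2 = -2
y_3 = S_3(0) = a_3 = 2
y_4 = S_3(3) = -5
t_q=11/2 is in segment 3 (τ=3/2); S_3(τ)=7347/2848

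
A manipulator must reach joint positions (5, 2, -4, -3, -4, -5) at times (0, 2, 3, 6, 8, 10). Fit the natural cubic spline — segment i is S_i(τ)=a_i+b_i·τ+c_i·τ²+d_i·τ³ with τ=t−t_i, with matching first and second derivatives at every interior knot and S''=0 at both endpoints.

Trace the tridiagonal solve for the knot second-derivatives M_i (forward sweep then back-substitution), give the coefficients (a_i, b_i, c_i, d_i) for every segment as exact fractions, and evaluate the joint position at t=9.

Δ: Δ0=-3/2, Δ1=-6, Δ2=1/3, Δ3=-1/2, Δ4=-1/2
row 1: diag=6, rhs=-27; c'=1/6, d'=-9/2
row 2: denom=8−1·1/6=47/6; d'=(38−1·-9/2)/(47/6)=255/47
row 3: denom=10−3·18/47=416/47; d'=(-5−3·255/47)/(416/47)=-125/52
row 4: denom=8−2·47/208=785/104; d'=(0−2·-125/52)/(785/104)=100/157
back: M4=100/157
back: M3=-125/52−47/208·100/157=-400/157
back: M2=255/47−18/47·-400/157=1005/157
back: M1=-9/2−1/6·1005/157=-874/157
M: M0=0, M1=-874/157, M2=1005/157, M3=-400/157, M4=100/157, M5=0
seg 0: a=5, c=M0/2=0, d=(M1−M0)/(6·2)=-437/942, b=Δ0−h0·(2M0+M1)/6=335/942
seg 1: a=2, c=M1/2=-437/157, d=(M2−M1)/(6·1)=1879/942, b=Δ1−h1·(2M1+M2)/6=-4909/942
seg 2: a=-4, c=M2/2=1005/314, d=(M3−M2)/(6·3)=-1405/2826, b=Δ2−h2·(2M2+M3)/6=-2258/471
seg 3: a=-3, c=M3/2=-200/157, d=(M4−M3)/(6·2)=125/471, b=Δ3−h3·(2M3+M4)/6=929/942
seg 4: a=-4, c=M4/2=50/157, d=(M5−M4)/(6·2)=-25/471, b=Δ4−h4·(2M4+M5)/6=-871/942
t_q=9 → seg 4, τ=1; S=-4+-871/942·τ+50/157·τ²+-25/471·τ³=-1463/314

  seg 0: a=5 b=335/942 c=0 d=-437/942
  seg 1: a=2 b=-4909/942 c=-437/157 d=1879/942
  seg 2: a=-4 b=-2258/471 c=1005/314 d=-1405/2826
  seg 3: a=-3 b=929/942 c=-200/157 d=125/471
  seg 4: a=-4 b=-871/942 c=50/157 d=-25/471
S(9) = -1463/314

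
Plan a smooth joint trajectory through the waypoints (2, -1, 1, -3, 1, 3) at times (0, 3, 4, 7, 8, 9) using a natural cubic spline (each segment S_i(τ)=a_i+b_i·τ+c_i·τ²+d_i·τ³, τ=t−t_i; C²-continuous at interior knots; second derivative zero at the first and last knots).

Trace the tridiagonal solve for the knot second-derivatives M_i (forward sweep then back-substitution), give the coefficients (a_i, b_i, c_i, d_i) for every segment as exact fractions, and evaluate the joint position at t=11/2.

  seg 0: a=2 b=-4093/1665 c=0 d=2428/14985
  seg 1: a=-1 b=3191/1665 c=2428/1665 d=-763/555
  seg 2: a=1 b=236/333 c=-4439/1665 d=9917/14985
  seg 3: a=-3 b=4297/1665 c=1826/555 d=-623/333
  seg 4: a=1 b=5908/1665 c=-1289/555 d=1289/1665
S(11/2) = -2519/1480

Δ: Δ0=-1, Δ1=2, Δ2=-4/3, Δ3=4, Δ4=2
row 1: diag=8, rhs=18; c'=1/8, d'=9/4
row 2: denom=8−1·1/8=63/8; d'=(-20−1·9/4)/(63/8)=-178/63
row 3: denom=8−3·8/21=48/7; d'=(32−3·-178/63)/(48/7)=425/72
row 4: denom=4−1·7/48=185/48; d'=(-12−1·425/72)/(185/48)=-2578/555
back: M4=-2578/555
back: M3=425/72−7/48·-2578/555=3652/555
back: M2=-178/63−8/21·3652/555=-8878/1665
back: M1=9/4−1/8·-8878/1665=4856/1665
M: M0=0, M1=4856/1665, M2=-8878/1665, M3=3652/555, M4=-2578/555, M5=0
seg 0: a=2, c=M0/2=0, d=(M1−M0)/(6·3)=2428/14985, b=Δ0−h0·(2M0+M1)/6=-4093/1665
seg 1: a=-1, c=M1/2=2428/1665, d=(M2−M1)/(6·1)=-763/555, b=Δ1−h1·(2M1+M2)/6=3191/1665
seg 2: a=1, c=M2/2=-4439/1665, d=(M3−M2)/(6·3)=9917/14985, b=Δ2−h2·(2M2+M3)/6=236/333
seg 3: a=-3, c=M3/2=1826/555, d=(M4−M3)/(6·1)=-623/333, b=Δ3−h3·(2M3+M4)/6=4297/1665
seg 4: a=1, c=M4/2=-1289/555, d=(M5−M4)/(6·1)=1289/1665, b=Δ4−h4·(2M4+M5)/6=5908/1665
t_q=11/2 → seg 2, τ=3/2; S=1+236/333·τ+-4439/1665·τ²+9917/14985·τ³=-2519/1480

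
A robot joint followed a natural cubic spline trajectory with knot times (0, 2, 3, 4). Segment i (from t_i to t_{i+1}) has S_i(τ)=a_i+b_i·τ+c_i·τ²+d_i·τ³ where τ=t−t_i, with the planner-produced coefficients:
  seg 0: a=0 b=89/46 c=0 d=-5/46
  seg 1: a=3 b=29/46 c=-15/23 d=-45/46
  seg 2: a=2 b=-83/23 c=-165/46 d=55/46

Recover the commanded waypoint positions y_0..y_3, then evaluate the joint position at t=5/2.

y_0 = S_0(0) = a_0 = 0
y_1 = S_1(0) = a_1 = 3
y_2 = S_2(0) = a_2 = 2
y_3 = S_2(1) = -4
t_q=5/2 is in segment 1 (τ=1/2); S_1(τ)=1115/368

y_0=0 y_1=3 y_2=2 y_3=-4
S(5/2) = 1115/368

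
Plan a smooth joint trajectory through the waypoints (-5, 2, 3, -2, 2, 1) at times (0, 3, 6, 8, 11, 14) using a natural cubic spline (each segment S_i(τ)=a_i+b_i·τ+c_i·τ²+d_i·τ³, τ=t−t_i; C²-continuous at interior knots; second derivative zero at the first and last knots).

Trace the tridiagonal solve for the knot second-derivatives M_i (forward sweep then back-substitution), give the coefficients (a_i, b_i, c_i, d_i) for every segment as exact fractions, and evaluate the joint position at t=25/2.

Δ: Δ0=7/3, Δ1=1/3, Δ2=-5/2, Δ3=4/3, Δ4=-1/3
row 1: diag=12, rhs=-12; c'=1/4, d'=-1
row 2: denom=10−3·1/4=37/4; d'=(-17−3·-1)/(37/4)=-56/37
row 3: denom=10−2·8/37=354/37; d'=(23−2·-56/37)/(354/37)=321/118
row 4: denom=12−3·37/118=1305/118; d'=(-10−3·321/118)/(1305/118)=-2143/1305
back: M4=-2143/1305
back: M3=321/118−37/118·-2143/1305=4222/1305
back: M2=-56/37−8/37·4222/1305=-2888/1305
back: M1=-1−1/4·-2888/1305=-583/1305
M: M0=0, M1=-583/1305, M2=-2888/1305, M3=4222/1305, M4=-2143/1305, M5=0
seg 0: a=-5, c=M0/2=0, d=(M1−M0)/(6·3)=-583/23490, b=Δ0−h0·(2M0+M1)/6=6673/2610
seg 1: a=2, c=M1/2=-583/2610, d=(M2−M1)/(6·3)=-461/4698, b=Δ1−h1·(2M1+M2)/6=2462/1305
seg 2: a=3, c=M2/2=-1444/1305, d=(M3−M2)/(6·2)=79/174, b=Δ2−h2·(2M2+M3)/6=-5489/2610
seg 3: a=-2, c=M3/2=2111/1305, d=(M4−M3)/(6·3)=-1273/4698, b=Δ3−h3·(2M3+M4)/6=-2821/2610
seg 4: a=2, c=M4/2=-2143/2610, d=(M5−M4)/(6·3)=2143/23490, b=Δ4−h4·(2M4+M5)/6=1708/1305
t_q=25/2 → seg 4, τ=3/2; S=2+1708/1305·τ+-2143/2610·τ²+2143/23490·τ³=5623/2320

  seg 0: a=-5 b=6673/2610 c=0 d=-583/23490
  seg 1: a=2 b=2462/1305 c=-583/2610 d=-461/4698
  seg 2: a=3 b=-5489/2610 c=-1444/1305 d=79/174
  seg 3: a=-2 b=-2821/2610 c=2111/1305 d=-1273/4698
  seg 4: a=2 b=1708/1305 c=-2143/2610 d=2143/23490
S(25/2) = 5623/2320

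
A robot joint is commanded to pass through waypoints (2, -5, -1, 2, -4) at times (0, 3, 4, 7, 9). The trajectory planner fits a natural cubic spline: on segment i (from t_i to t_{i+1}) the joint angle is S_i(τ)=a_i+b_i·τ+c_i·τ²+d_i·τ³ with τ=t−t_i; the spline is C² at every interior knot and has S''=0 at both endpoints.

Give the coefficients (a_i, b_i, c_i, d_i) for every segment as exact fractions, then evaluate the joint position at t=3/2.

  seg 0: a=2 b=-2705/558 c=0 d=1403/5022
  seg 1: a=-5 b=752/279 c=1403/558 d=-75/62
  seg 2: a=-1 b=2285/558 c=-311/279 d=139/5022
  seg 3: a=2 b=-515/279 c=-161/186 d=161/1116
S(3/2) = -2147/496

Δ: Δ0=-7/3, Δ1=4, Δ2=1, Δ3=-3
row 1: diag=8, rhs=38; c'=1/8, d'=19/4
row 2: denom=8−1·1/8=63/8; d'=(-18−1·19/4)/(63/8)=-26/9
row 3: denom=10−3·8/21=62/7; d'=(-24−3·-26/9)/(62/7)=-161/93
back: M3=-161/93
back: M2=-26/9−8/21·-161/93=-622/279
back: M1=19/4−1/8·-622/279=1403/279
M: M0=0, M1=1403/279, M2=-622/279, M3=-161/93, M4=0
seg 0: a=2, c=M0/2=0, d=(M1−M0)/(6·3)=1403/5022, b=Δ0−h0·(2M0+M1)/6=-2705/558
seg 1: a=-5, c=M1/2=1403/558, d=(M2−M1)/(6·1)=-75/62, b=Δ1−h1·(2M1+M2)/6=752/279
seg 2: a=-1, c=M2/2=-311/279, d=(M3−M2)/(6·3)=139/5022, b=Δ2−h2·(2M2+M3)/6=2285/558
seg 3: a=2, c=M3/2=-161/186, d=(M4−M3)/(6·2)=161/1116, b=Δ3−h3·(2M3+M4)/6=-515/279
t_q=3/2 → seg 0, τ=3/2; S=2+-2705/558·τ+0·τ²+1403/5022·τ³=-2147/496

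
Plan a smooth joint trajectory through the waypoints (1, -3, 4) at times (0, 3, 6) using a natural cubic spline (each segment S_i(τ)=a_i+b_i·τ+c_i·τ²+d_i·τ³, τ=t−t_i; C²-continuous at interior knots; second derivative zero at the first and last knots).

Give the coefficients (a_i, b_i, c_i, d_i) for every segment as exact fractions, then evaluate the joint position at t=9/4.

  seg 0: a=1 b=-9/4 c=0 d=11/108
  seg 1: a=-3 b=1/2 c=11/12 d=-11/108
S(9/4) = -743/256

Δ: Δ0=-4/3, Δ1=7/3
row 1: diag=12, rhs=22; c'=1/4, d'=11/6
back: M1=11/6
M: M0=0, M1=11/6, M2=0
seg 0: a=1, c=M0/2=0, d=(M1−M0)/(6·3)=11/108, b=Δ0−h0·(2M0+M1)/6=-9/4
seg 1: a=-3, c=M1/2=11/12, d=(M2−M1)/(6·3)=-11/108, b=Δ1−h1·(2M1+M2)/6=1/2
t_q=9/4 → seg 0, τ=9/4; S=1+-9/4·τ+0·τ²+11/108·τ³=-743/256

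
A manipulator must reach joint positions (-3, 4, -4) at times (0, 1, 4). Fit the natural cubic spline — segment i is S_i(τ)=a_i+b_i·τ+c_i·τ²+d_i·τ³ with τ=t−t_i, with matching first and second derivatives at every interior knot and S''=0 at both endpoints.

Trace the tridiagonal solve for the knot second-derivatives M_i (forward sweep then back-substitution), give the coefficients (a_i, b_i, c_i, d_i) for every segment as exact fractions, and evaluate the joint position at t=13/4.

  seg 0: a=-3 b=197/24 c=0 d=-29/24
  seg 1: a=4 b=55/12 c=-29/8 d=29/72
S(13/4) = 281/512

Δ: Δ0=7, Δ1=-8/3
row 1: diag=8, rhs=-58; c'=3/8, d'=-29/4
back: M1=-29/4
M: M0=0, M1=-29/4, M2=0
seg 0: a=-3, c=M0/2=0, d=(M1−M0)/(6·1)=-29/24, b=Δ0−h0·(2M0+M1)/6=197/24
seg 1: a=4, c=M1/2=-29/8, d=(M2−M1)/(6·3)=29/72, b=Δ1−h1·(2M1+M2)/6=55/12
t_q=13/4 → seg 1, τ=9/4; S=4+55/12·τ+-29/8·τ²+29/72·τ³=281/512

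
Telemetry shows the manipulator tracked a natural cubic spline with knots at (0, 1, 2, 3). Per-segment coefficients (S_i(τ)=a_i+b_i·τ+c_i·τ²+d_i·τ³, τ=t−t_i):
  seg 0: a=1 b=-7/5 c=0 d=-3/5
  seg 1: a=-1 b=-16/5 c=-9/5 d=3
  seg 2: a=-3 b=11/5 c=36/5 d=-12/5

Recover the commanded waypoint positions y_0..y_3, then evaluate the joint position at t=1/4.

y_0=1 y_1=-1 y_2=-3 y_3=4
S(1/4) = 41/64

y_0 = S_0(0) = a_0 = 1
y_1 = S_1(0) = a_1 = -1
y_2 = S_2(0) = a_2 = -3
y_3 = S_2(1) = 4
t_q=1/4 is in segment 0 (τ=1/4); S_0(τ)=41/64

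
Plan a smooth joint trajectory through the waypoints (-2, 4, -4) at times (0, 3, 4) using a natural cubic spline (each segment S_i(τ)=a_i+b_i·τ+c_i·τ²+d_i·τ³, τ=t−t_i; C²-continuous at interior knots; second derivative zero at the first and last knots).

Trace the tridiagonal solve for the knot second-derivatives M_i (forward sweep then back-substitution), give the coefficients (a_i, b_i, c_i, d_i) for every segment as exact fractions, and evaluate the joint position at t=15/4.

  seg 0: a=-2 b=23/4 c=0 d=-5/12
  seg 1: a=4 b=-11/2 c=-15/4 d=5/4
S(15/4) = -437/256

Δ: Δ0=2, Δ1=-8
row 1: diag=8, rhs=-60; c'=1/8, d'=-15/2
back: M1=-15/2
M: M0=0, M1=-15/2, M2=0
seg 0: a=-2, c=M0/2=0, d=(M1−M0)/(6·3)=-5/12, b=Δ0−h0·(2M0+M1)/6=23/4
seg 1: a=4, c=M1/2=-15/4, d=(M2−M1)/(6·1)=5/4, b=Δ1−h1·(2M1+M2)/6=-11/2
t_q=15/4 → seg 1, τ=3/4; S=4+-11/2·τ+-15/4·τ²+5/4·τ³=-437/256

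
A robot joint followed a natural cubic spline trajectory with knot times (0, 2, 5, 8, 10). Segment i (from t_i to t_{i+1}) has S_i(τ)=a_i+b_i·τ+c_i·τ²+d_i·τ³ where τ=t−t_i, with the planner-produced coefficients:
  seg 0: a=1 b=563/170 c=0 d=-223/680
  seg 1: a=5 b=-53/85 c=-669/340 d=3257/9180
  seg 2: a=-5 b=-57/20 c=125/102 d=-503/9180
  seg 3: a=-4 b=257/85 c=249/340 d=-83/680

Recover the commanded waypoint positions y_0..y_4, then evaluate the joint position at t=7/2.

y_0 = S_0(0) = a_0 = 1
y_1 = S_1(0) = a_1 = 5
y_2 = S_2(0) = a_2 = -5
y_3 = S_3(0) = a_3 = -4
y_4 = S_3(2) = 4
t_q=7/2 is in segment 1 (τ=3/2); S_1(τ)=2271/2720

y_0=1 y_1=5 y_2=-5 y_3=-4 y_4=4
S(7/2) = 2271/2720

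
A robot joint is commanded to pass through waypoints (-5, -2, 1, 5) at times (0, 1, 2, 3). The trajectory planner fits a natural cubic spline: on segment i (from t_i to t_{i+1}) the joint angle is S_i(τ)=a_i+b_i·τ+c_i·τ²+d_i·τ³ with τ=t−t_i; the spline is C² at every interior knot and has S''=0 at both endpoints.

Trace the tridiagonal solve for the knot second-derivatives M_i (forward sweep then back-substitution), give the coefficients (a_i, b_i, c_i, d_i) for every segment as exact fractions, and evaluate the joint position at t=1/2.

Δ: Δ0=3, Δ1=3, Δ2=4
row 1: diag=4, rhs=0; c'=1/4, d'=0
row 2: denom=4−1·1/4=15/4; d'=(6−1·0)/(15/4)=8/5
back: M2=8/5
back: M1=0−1/4·8/5=-2/5
M: M0=0, M1=-2/5, M2=8/5, M3=0
seg 0: a=-5, c=M0/2=0, d=(M1−M0)/(6·1)=-1/15, b=Δ0−h0·(2M0+M1)/6=46/15
seg 1: a=-2, c=M1/2=-1/5, d=(M2−M1)/(6·1)=1/3, b=Δ1−h1·(2M1+M2)/6=43/15
seg 2: a=1, c=M2/2=4/5, d=(M3−M2)/(6·1)=-4/15, b=Δ2−h2·(2M2+M3)/6=52/15
t_q=1/2 → seg 0, τ=1/2; S=-5+46/15·τ+0·τ²+-1/15·τ³=-139/40

  seg 0: a=-5 b=46/15 c=0 d=-1/15
  seg 1: a=-2 b=43/15 c=-1/5 d=1/3
  seg 2: a=1 b=52/15 c=4/5 d=-4/15
S(1/2) = -139/40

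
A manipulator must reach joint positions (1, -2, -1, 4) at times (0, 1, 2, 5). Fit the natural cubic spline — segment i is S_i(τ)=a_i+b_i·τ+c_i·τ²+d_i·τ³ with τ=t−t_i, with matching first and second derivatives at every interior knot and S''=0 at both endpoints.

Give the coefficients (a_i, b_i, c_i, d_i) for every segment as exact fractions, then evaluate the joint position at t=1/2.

  seg 0: a=1 b=-373/93 c=0 d=94/93
  seg 1: a=-2 b=-91/93 c=94/31 d=-98/93
  seg 2: a=-1 b=179/93 c=-4/31 d=4/279
S(1/2) = -109/124

Δ: Δ0=-3, Δ1=1, Δ2=5/3
row 1: diag=4, rhs=24; c'=1/4, d'=6
row 2: denom=8−1·1/4=31/4; d'=(4−1·6)/(31/4)=-8/31
back: M2=-8/31
back: M1=6−1/4·-8/31=188/31
M: M0=0, M1=188/31, M2=-8/31, M3=0
seg 0: a=1, c=M0/2=0, d=(M1−M0)/(6·1)=94/93, b=Δ0−h0·(2M0+M1)/6=-373/93
seg 1: a=-2, c=M1/2=94/31, d=(M2−M1)/(6·1)=-98/93, b=Δ1−h1·(2M1+M2)/6=-91/93
seg 2: a=-1, c=M2/2=-4/31, d=(M3−M2)/(6·3)=4/279, b=Δ2−h2·(2M2+M3)/6=179/93
t_q=1/2 → seg 0, τ=1/2; S=1+-373/93·τ+0·τ²+94/93·τ³=-109/124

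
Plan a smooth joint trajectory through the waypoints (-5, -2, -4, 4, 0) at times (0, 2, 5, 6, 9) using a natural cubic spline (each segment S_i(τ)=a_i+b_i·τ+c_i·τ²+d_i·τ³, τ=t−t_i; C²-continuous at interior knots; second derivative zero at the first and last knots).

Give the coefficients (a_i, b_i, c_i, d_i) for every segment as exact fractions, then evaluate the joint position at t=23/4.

  seg 0: a=-5 b=791/279 c=0 d=-745/2232
  seg 1: a=-2 b=-653/558 c=-745/372 d=7267/10044
  seg 2: a=-4 b=7085/1116 c=1258/279 d=-1063/372
  seg 3: a=4 b=3791/558 c=-4535/1116 d=4535/10044
S(23/4) = 49811/23808

Δ: Δ0=3/2, Δ1=-2/3, Δ2=8, Δ3=-4/3
row 1: diag=10, rhs=-13; c'=3/10, d'=-13/10
row 2: denom=8−3·3/10=71/10; d'=(52−3·-13/10)/(71/10)=559/71
row 3: denom=8−1·10/71=558/71; d'=(-56−1·559/71)/(558/71)=-4535/558
back: M3=-4535/558
back: M2=559/71−10/71·-4535/558=2516/279
back: M1=-13/10−3/10·2516/279=-745/186
M: M0=0, M1=-745/186, M2=2516/279, M3=-4535/558, M4=0
seg 0: a=-5, c=M0/2=0, d=(M1−M0)/(6·2)=-745/2232, b=Δ0−h0·(2M0+M1)/6=791/279
seg 1: a=-2, c=M1/2=-745/372, d=(M2−M1)/(6·3)=7267/10044, b=Δ1−h1·(2M1+M2)/6=-653/558
seg 2: a=-4, c=M2/2=1258/279, d=(M3−M2)/(6·1)=-1063/372, b=Δ2−h2·(2M2+M3)/6=7085/1116
seg 3: a=4, c=M3/2=-4535/1116, d=(M4−M3)/(6·3)=4535/10044, b=Δ3−h3·(2M3+M4)/6=3791/558
t_q=23/4 → seg 2, τ=3/4; S=-4+7085/1116·τ+1258/279·τ²+-1063/372·τ³=49811/23808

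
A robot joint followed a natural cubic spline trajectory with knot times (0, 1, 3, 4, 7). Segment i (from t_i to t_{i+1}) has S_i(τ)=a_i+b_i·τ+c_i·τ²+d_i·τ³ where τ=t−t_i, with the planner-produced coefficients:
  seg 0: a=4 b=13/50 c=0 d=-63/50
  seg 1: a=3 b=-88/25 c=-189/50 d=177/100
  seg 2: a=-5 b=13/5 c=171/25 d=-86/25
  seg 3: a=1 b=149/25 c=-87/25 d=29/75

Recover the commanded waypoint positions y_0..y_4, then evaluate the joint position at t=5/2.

y_0=4 y_1=3 y_2=-5 y_3=1 y_4=-2
S(5/2) = -3849/800

y_0 = S_0(0) = a_0 = 4
y_1 = S_1(0) = a_1 = 3
y_2 = S_2(0) = a_2 = -5
y_3 = S_3(0) = a_3 = 1
y_4 = S_3(3) = -2
t_q=5/2 is in segment 1 (τ=3/2); S_1(τ)=-3849/800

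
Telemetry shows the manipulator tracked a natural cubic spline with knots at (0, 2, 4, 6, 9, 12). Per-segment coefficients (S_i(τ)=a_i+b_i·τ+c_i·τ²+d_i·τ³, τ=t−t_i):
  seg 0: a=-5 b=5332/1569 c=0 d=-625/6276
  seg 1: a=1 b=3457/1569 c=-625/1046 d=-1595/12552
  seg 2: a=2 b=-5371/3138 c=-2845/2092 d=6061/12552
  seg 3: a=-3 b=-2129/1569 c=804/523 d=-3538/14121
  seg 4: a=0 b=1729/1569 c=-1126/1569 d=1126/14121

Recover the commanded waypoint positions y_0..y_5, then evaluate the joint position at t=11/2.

y_0 = S_0(0) = a_0 = -5
y_1 = S_1(0) = a_1 = 1
y_2 = S_2(0) = a_2 = 2
y_3 = S_3(0) = a_3 = -3
y_4 = S_4(0) = a_4 = 0
y_5 = S_4(3) = -1
t_q=11/2 is in segment 2 (τ=3/2); S_2(τ)=-66863/33472

y_0=-5 y_1=1 y_2=2 y_3=-3 y_4=0 y_5=-1
S(11/2) = -66863/33472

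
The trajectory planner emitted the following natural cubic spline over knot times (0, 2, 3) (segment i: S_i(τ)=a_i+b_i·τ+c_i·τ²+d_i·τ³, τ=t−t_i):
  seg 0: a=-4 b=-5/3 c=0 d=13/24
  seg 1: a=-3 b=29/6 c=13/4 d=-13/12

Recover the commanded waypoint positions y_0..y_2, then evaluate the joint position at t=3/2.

y_0 = S_0(0) = a_0 = -4
y_1 = S_1(0) = a_1 = -3
y_2 = S_1(1) = 4
t_q=3/2 is in segment 0 (τ=3/2); S_0(τ)=-299/64

y_0=-4 y_1=-3 y_2=4
S(3/2) = -299/64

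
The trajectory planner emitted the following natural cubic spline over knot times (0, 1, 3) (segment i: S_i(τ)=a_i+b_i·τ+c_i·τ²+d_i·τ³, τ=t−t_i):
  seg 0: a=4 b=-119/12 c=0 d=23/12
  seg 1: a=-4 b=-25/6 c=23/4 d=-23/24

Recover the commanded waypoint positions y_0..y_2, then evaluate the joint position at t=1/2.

y_0=4 y_1=-4 y_2=3
S(1/2) = -23/32

y_0 = S_0(0) = a_0 = 4
y_1 = S_1(0) = a_1 = -4
y_2 = S_1(2) = 3
t_q=1/2 is in segment 0 (τ=1/2); S_0(τ)=-23/32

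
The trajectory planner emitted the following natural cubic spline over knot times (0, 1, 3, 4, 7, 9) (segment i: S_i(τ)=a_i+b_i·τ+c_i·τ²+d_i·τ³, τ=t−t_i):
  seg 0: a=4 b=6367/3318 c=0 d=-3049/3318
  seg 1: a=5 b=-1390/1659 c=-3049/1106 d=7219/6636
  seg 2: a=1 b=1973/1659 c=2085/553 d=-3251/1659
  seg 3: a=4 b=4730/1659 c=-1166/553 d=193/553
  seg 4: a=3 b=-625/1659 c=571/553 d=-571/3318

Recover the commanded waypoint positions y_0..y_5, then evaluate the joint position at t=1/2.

y_0=4 y_1=5 y_2=1 y_3=4 y_4=3 y_5=5
S(1/2) = 42865/8848

y_0 = S_0(0) = a_0 = 4
y_1 = S_1(0) = a_1 = 5
y_2 = S_2(0) = a_2 = 1
y_3 = S_3(0) = a_3 = 4
y_4 = S_4(0) = a_4 = 3
y_5 = S_4(2) = 5
t_q=1/2 is in segment 0 (τ=1/2); S_0(τ)=42865/8848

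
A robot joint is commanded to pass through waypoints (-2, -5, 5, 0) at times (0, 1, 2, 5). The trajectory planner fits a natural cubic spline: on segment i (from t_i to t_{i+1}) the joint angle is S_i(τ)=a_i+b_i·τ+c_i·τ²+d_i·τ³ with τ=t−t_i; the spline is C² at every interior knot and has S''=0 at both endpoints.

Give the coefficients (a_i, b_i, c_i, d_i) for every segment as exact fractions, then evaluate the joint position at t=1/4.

  seg 0: a=-2 b=-626/93 c=0 d=347/93
  seg 1: a=-5 b=415/93 c=347/31 d=-526/93
  seg 2: a=5 b=919/93 c=-179/31 d=179/279
S(1/4) = -7191/1984

Δ: Δ0=-3, Δ1=10, Δ2=-5/3
row 1: diag=4, rhs=78; c'=1/4, d'=39/2
row 2: denom=8−1·1/4=31/4; d'=(-70−1·39/2)/(31/4)=-358/31
back: M2=-358/31
back: M1=39/2−1/4·-358/31=694/31
M: M0=0, M1=694/31, M2=-358/31, M3=0
seg 0: a=-2, c=M0/2=0, d=(M1−M0)/(6·1)=347/93, b=Δ0−h0·(2M0+M1)/6=-626/93
seg 1: a=-5, c=M1/2=347/31, d=(M2−M1)/(6·1)=-526/93, b=Δ1−h1·(2M1+M2)/6=415/93
seg 2: a=5, c=M2/2=-179/31, d=(M3−M2)/(6·3)=179/279, b=Δ2−h2·(2M2+M3)/6=919/93
t_q=1/4 → seg 0, τ=1/4; S=-2+-626/93·τ+0·τ²+347/93·τ³=-7191/1984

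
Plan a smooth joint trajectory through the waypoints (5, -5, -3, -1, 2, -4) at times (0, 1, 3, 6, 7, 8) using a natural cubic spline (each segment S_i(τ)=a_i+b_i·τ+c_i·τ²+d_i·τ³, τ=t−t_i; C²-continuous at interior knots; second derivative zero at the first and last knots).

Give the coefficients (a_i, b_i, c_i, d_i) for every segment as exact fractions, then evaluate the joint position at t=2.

  seg 0: a=5 b=-27517/2280 c=0 d=4717/2280
  seg 1: a=-5 b=-6683/1140 c=4717/760 d=-791/570
  seg 2: a=-3 b=527/228 c=-1611/760 d=3583/6840
  seg 3: a=-1 b=8519/2280 c=493/190 d=-1519/456
  seg 4: a=2 b=-1217/1140 c=-5623/760 d=5623/2280
S(2) = -4593/760

Δ: Δ0=-10, Δ1=1, Δ2=2/3, Δ3=3, Δ4=-6
row 1: diag=6, rhs=66; c'=1/3, d'=11
row 2: denom=10−2·1/3=28/3; d'=(-2−2·11)/(28/3)=-18/7
row 3: denom=8−3·9/28=197/28; d'=(14−3·-18/7)/(197/28)=608/197
row 4: denom=4−1·28/197=760/197; d'=(-54−1·608/197)/(760/197)=-5623/380
back: M4=-5623/380
back: M3=608/197−28/197·-5623/380=493/95
back: M2=-18/7−9/28·493/95=-1611/380
back: M1=11−1/3·-1611/380=4717/380
M: M0=0, M1=4717/380, M2=-1611/380, M3=493/95, M4=-5623/380, M5=0
seg 0: a=5, c=M0/2=0, d=(M1−M0)/(6·1)=4717/2280, b=Δ0−h0·(2M0+M1)/6=-27517/2280
seg 1: a=-5, c=M1/2=4717/760, d=(M2−M1)/(6·2)=-791/570, b=Δ1−h1·(2M1+M2)/6=-6683/1140
seg 2: a=-3, c=M2/2=-1611/760, d=(M3−M2)/(6·3)=3583/6840, b=Δ2−h2·(2M2+M3)/6=527/228
seg 3: a=-1, c=M3/2=493/190, d=(M4−M3)/(6·1)=-1519/456, b=Δ3−h3·(2M3+M4)/6=8519/2280
seg 4: a=2, c=M4/2=-5623/760, d=(M5−M4)/(6·1)=5623/2280, b=Δ4−h4·(2M4+M5)/6=-1217/1140
t_q=2 → seg 1, τ=1; S=-5+-6683/1140·τ+4717/760·τ²+-791/570·τ³=-4593/760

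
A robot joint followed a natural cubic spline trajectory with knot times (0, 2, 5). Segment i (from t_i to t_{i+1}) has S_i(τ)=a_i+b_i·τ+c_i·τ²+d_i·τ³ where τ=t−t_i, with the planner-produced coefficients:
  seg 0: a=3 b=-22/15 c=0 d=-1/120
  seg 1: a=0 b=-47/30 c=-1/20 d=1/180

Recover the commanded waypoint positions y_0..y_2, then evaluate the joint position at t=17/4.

y_0 = S_0(0) = a_0 = 3
y_1 = S_1(0) = a_1 = 0
y_2 = S_1(3) = -5
t_q=17/4 is in segment 1 (τ=9/4); S_1(τ)=-951/256

y_0=3 y_1=0 y_2=-5
S(17/4) = -951/256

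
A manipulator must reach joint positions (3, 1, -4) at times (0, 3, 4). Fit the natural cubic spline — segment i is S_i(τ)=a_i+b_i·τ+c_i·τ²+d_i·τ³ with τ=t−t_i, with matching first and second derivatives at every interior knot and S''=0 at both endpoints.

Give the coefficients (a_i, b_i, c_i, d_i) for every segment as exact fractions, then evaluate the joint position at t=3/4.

Δ: Δ0=-2/3, Δ1=-5
row 1: diag=8, rhs=-26; c'=1/8, d'=-13/4
back: M1=-13/4
M: M0=0, M1=-13/4, M2=0
seg 0: a=3, c=M0/2=0, d=(M1−M0)/(6·3)=-13/72, b=Δ0−h0·(2M0+M1)/6=23/24
seg 1: a=1, c=M1/2=-13/8, d=(M2−M1)/(6·1)=13/24, b=Δ1−h1·(2M1+M2)/6=-47/12
t_q=3/4 → seg 0, τ=3/4; S=3+23/24·τ+0·τ²+-13/72·τ³=1865/512

  seg 0: a=3 b=23/24 c=0 d=-13/72
  seg 1: a=1 b=-47/12 c=-13/8 d=13/24
S(3/4) = 1865/512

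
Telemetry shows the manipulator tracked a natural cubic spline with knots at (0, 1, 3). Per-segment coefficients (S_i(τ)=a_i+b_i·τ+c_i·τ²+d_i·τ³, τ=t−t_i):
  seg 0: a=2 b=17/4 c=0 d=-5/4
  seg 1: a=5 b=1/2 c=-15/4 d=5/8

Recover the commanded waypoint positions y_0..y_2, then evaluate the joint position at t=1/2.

y_0 = S_0(0) = a_0 = 2
y_1 = S_1(0) = a_1 = 5
y_2 = S_1(2) = -4
t_q=1/2 is in segment 0 (τ=1/2); S_0(τ)=127/32

y_0=2 y_1=5 y_2=-4
S(1/2) = 127/32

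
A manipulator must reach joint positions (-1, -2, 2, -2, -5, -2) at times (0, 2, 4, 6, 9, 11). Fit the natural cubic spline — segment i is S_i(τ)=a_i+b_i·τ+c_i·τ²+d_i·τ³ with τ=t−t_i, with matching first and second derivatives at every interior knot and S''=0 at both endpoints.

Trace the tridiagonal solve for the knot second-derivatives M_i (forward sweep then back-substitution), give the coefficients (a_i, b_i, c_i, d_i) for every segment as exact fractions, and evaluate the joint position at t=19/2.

Δ: Δ0=-1/2, Δ1=2, Δ2=-2, Δ3=-1, Δ4=3/2
row 1: diag=8, rhs=15; c'=1/4, d'=15/8
row 2: denom=8−2·1/4=15/2; d'=(-24−2·15/8)/(15/2)=-37/10
row 3: denom=10−2·4/15=142/15; d'=(6−2·-37/10)/(142/15)=201/142
row 4: denom=10−3·45/142=1285/142; d'=(15−3·201/142)/(1285/142)=1527/1285
back: M4=1527/1285
back: M3=201/142−45/142·1527/1285=267/257
back: M2=-37/10−4/15·267/257=-10221/2570
back: M1=15/8−1/4·-10221/2570=3687/1285
M: M0=0, M1=3687/1285, M2=-10221/2570, M3=267/257, M4=1527/1285, M5=0
seg 0: a=-1, c=M0/2=0, d=(M1−M0)/(6·2)=1229/5140, b=Δ0−h0·(2M0+M1)/6=-3743/2570
seg 1: a=-2, c=M1/2=3687/2570, d=(M2−M1)/(6·2)=-1173/2056, b=Δ1−h1·(2M1+M2)/6=3631/2570
seg 2: a=2, c=M2/2=-10221/5140, d=(M3−M2)/(6·2)=4297/10280, b=Δ2−h2·(2M2+M3)/6=392/1285
seg 3: a=-2, c=M3/2=267/514, d=(M4−M3)/(6·3)=32/3855, b=Δ3−h3·(2M3+M4)/6=-6767/2570
seg 4: a=-5, c=M4/2=1527/2570, d=(M5−M4)/(6·2)=-509/5140, b=Δ4−h4·(2M4+M5)/6=1819/2570
t_q=19/2 → seg 4, τ=1/2; S=-5+1819/2570·τ+1527/2570·τ²+-509/5140·τ³=-185449/41120

  seg 0: a=-1 b=-3743/2570 c=0 d=1229/5140
  seg 1: a=-2 b=3631/2570 c=3687/2570 d=-1173/2056
  seg 2: a=2 b=392/1285 c=-10221/5140 d=4297/10280
  seg 3: a=-2 b=-6767/2570 c=267/514 d=32/3855
  seg 4: a=-5 b=1819/2570 c=1527/2570 d=-509/5140
S(19/2) = -185449/41120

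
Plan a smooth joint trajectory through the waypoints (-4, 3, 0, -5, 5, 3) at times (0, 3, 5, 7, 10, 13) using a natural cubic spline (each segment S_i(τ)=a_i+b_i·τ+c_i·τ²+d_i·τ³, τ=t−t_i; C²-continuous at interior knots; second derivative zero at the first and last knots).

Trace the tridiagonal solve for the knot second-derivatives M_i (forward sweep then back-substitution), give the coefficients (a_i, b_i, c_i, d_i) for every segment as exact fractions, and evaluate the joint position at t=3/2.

Δ: Δ0=7/3, Δ1=-3/2, Δ2=-5/2, Δ3=10/3, Δ4=-2/3
row 1: diag=10, rhs=-23; c'=1/5, d'=-23/10
row 2: denom=8−2·1/5=38/5; d'=(-6−2·-23/10)/(38/5)=-7/38
row 3: denom=10−2·5/19=180/19; d'=(35−2·-7/38)/(180/19)=56/15
row 4: denom=12−3·19/60=221/20; d'=(-24−3·56/15)/(221/20)=-704/221
back: M4=-704/221
back: M3=56/15−19/60·-704/221=1048/221
back: M2=-7/38−5/19·1048/221=-633/442
back: M1=-23/10−1/5·-633/442=-445/221
M: M0=0, M1=-445/221, M2=-633/442, M3=1048/221, M4=-704/221, M5=0
seg 0: a=-4, c=M0/2=0, d=(M1−M0)/(6·3)=-445/3978, b=Δ0−h0·(2M0+M1)/6=4429/1326
seg 1: a=3, c=M1/2=-445/442, d=(M2−M1)/(6·2)=257/5304, b=Δ1−h1·(2M1+M2)/6=212/663
seg 2: a=0, c=M2/2=-633/884, d=(M3−M2)/(6·2)=2729/5304, b=Δ2−h2·(2M2+M3)/6=-4145/1326
seg 3: a=-5, c=M3/2=524/221, d=(M4−M3)/(6·3)=-292/663, b=Δ3−h3·(2M3+M4)/6=122/663
seg 4: a=5, c=M4/2=-352/221, d=(M5−M4)/(6·3)=352/1989, b=Δ4−h4·(2M4+M5)/6=1670/663
t_q=3/2 → seg 0, τ=3/2; S=-4+4429/1326·τ+0·τ²+-445/3978·τ³=2237/3536

  seg 0: a=-4 b=4429/1326 c=0 d=-445/3978
  seg 1: a=3 b=212/663 c=-445/442 d=257/5304
  seg 2: a=0 b=-4145/1326 c=-633/884 d=2729/5304
  seg 3: a=-5 b=122/663 c=524/221 d=-292/663
  seg 4: a=5 b=1670/663 c=-352/221 d=352/1989
S(3/2) = 2237/3536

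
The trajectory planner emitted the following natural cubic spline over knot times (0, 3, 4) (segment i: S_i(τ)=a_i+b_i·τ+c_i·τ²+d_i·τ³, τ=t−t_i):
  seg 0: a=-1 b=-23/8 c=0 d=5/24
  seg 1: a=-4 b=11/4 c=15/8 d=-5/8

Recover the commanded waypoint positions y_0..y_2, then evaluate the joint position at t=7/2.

y_0 = S_0(0) = a_0 = -1
y_1 = S_1(0) = a_1 = -4
y_2 = S_1(1) = 0
t_q=7/2 is in segment 1 (τ=1/2); S_1(τ)=-143/64

y_0=-1 y_1=-4 y_2=0
S(7/2) = -143/64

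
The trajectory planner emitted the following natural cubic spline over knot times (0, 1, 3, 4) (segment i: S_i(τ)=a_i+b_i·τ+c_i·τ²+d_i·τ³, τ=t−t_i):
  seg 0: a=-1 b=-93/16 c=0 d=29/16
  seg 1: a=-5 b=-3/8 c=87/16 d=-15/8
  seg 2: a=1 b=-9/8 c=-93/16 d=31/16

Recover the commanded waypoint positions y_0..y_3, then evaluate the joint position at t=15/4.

y_0 = S_0(0) = a_0 = -1
y_1 = S_1(0) = a_1 = -5
y_2 = S_2(0) = a_2 = 1
y_3 = S_2(1) = -4
t_q=15/4 is in segment 2 (τ=3/4); S_2(τ)=-2351/1024

y_0=-1 y_1=-5 y_2=1 y_3=-4
S(15/4) = -2351/1024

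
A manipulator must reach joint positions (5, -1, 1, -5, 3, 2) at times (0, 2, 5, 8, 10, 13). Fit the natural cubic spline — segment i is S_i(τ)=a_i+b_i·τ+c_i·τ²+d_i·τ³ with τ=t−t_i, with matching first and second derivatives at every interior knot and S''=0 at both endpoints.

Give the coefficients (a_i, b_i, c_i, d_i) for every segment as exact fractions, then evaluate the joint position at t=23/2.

  seg 0: a=5 b=-3319/813 c=0 d=220/813
  seg 1: a=-1 b=-679/813 c=440/271 d=-913/2439
  seg 2: a=1 b=-976/813 c=-473/271 d=3607/7317
  seg 3: a=-5 b=1331/813 c=2188/813 d=-2455/3252
  seg 4: a=3 b=906/271 c=-2989/1626 d=2989/14634
S(23/2) = 19807/4336

Δ: Δ0=-3, Δ1=2/3, Δ2=-2, Δ3=4, Δ4=-1/3
row 1: diag=10, rhs=22; c'=3/10, d'=11/5
row 2: denom=12−3·3/10=111/10; d'=(-16−3·11/5)/(111/10)=-226/111
row 3: denom=10−3·10/37=340/37; d'=(36−3·-226/111)/(340/37)=779/170
row 4: denom=10−2·37/170=813/85; d'=(-26−2·779/170)/(813/85)=-2989/813
back: M4=-2989/813
back: M3=779/170−37/170·-2989/813=4376/813
back: M2=-226/111−10/37·4376/813=-946/271
back: M1=11/5−3/10·-946/271=880/271
M: M0=0, M1=880/271, M2=-946/271, M3=4376/813, M4=-2989/813, M5=0
seg 0: a=5, c=M0/2=0, d=(M1−M0)/(6·2)=220/813, b=Δ0−h0·(2M0+M1)/6=-3319/813
seg 1: a=-1, c=M1/2=440/271, d=(M2−M1)/(6·3)=-913/2439, b=Δ1−h1·(2M1+M2)/6=-679/813
seg 2: a=1, c=M2/2=-473/271, d=(M3−M2)/(6·3)=3607/7317, b=Δ2−h2·(2M2+M3)/6=-976/813
seg 3: a=-5, c=M3/2=2188/813, d=(M4−M3)/(6·2)=-2455/3252, b=Δ3−h3·(2M3+M4)/6=1331/813
seg 4: a=3, c=M4/2=-2989/1626, d=(M5−M4)/(6·3)=2989/14634, b=Δ4−h4·(2M4+M5)/6=906/271
t_q=23/2 → seg 4, τ=3/2; S=3+906/271·τ+-2989/1626·τ²+2989/14634·τ³=19807/4336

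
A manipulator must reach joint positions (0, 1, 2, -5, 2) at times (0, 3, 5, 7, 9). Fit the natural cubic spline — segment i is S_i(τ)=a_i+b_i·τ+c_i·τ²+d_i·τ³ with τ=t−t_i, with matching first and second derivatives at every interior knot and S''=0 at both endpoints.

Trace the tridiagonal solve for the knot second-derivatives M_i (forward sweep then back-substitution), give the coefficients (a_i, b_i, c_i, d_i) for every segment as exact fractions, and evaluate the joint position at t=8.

Δ: Δ0=1/3, Δ1=1/2, Δ2=-7/2, Δ3=7/2
row 1: diag=10, rhs=1; c'=1/5, d'=1/10
row 2: denom=8−2·1/5=38/5; d'=(-24−2·1/10)/(38/5)=-121/38
row 3: denom=8−2·5/19=142/19; d'=(42−2·-121/38)/(142/19)=919/142
back: M3=919/142
back: M2=-121/38−5/19·919/142=-347/71
back: M1=1/10−1/5·-347/71=153/142
M: M0=0, M1=153/142, M2=-347/71, M3=919/142, M4=0
seg 0: a=0, c=M0/2=0, d=(M1−M0)/(6·3)=17/284, b=Δ0−h0·(2M0+M1)/6=-175/852
seg 1: a=1, c=M1/2=153/284, d=(M2−M1)/(6·2)=-847/1704, b=Δ1−h1·(2M1+M2)/6=601/426
seg 2: a=2, c=M2/2=-347/142, d=(M3−M2)/(6·2)=1613/1704, b=Δ2−h2·(2M2+M3)/6=-511/213
seg 3: a=-5, c=M3/2=919/284, d=(M4−M3)/(6·2)=-919/1704, b=Δ3−h3·(2M3+M4)/6=-347/426
t_q=8 → seg 3, τ=1; S=-5+-347/426·τ+919/284·τ²+-919/1704·τ³=-1771/568

  seg 0: a=0 b=-175/852 c=0 d=17/284
  seg 1: a=1 b=601/426 c=153/284 d=-847/1704
  seg 2: a=2 b=-511/213 c=-347/142 d=1613/1704
  seg 3: a=-5 b=-347/426 c=919/284 d=-919/1704
S(8) = -1771/568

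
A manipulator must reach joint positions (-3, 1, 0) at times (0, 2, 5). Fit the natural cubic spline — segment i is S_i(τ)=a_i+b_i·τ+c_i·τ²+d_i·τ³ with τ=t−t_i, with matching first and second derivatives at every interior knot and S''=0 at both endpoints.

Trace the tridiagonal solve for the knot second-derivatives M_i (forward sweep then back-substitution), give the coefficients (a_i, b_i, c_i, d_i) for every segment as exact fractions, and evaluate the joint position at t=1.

Δ: Δ0=2, Δ1=-1/3
row 1: diag=10, rhs=-14; c'=3/10, d'=-7/5
back: M1=-7/5
M: M0=0, M1=-7/5, M2=0
seg 0: a=-3, c=M0/2=0, d=(M1−M0)/(6·2)=-7/60, b=Δ0−h0·(2M0+M1)/6=37/15
seg 1: a=1, c=M1/2=-7/10, d=(M2−M1)/(6·3)=7/90, b=Δ1−h1·(2M1+M2)/6=16/15
t_q=1 → seg 0, τ=1; S=-3+37/15·τ+0·τ²+-7/60·τ³=-13/20

  seg 0: a=-3 b=37/15 c=0 d=-7/60
  seg 1: a=1 b=16/15 c=-7/10 d=7/90
S(1) = -13/20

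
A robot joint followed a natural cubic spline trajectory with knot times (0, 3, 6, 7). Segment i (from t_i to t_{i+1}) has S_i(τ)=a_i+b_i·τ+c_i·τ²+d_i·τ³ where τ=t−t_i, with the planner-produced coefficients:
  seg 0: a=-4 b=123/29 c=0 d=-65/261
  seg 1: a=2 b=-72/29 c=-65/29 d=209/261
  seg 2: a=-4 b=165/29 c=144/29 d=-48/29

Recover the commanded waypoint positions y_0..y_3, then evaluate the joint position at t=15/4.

y_0=-4 y_1=2 y_2=-4 y_3=5
S(15/4) = -1457/1856

y_0 = S_0(0) = a_0 = -4
y_1 = S_1(0) = a_1 = 2
y_2 = S_2(0) = a_2 = -4
y_3 = S_2(1) = 5
t_q=15/4 is in segment 1 (τ=3/4); S_1(τ)=-1457/1856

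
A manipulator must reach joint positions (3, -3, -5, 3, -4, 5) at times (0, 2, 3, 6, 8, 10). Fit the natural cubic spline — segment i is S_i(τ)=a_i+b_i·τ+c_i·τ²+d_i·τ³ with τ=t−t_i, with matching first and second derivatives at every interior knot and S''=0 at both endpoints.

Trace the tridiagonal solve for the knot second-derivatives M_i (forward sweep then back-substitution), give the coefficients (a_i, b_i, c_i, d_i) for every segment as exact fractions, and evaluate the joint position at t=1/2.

Δ: Δ0=-3, Δ1=-2, Δ2=8/3, Δ3=-7/2, Δ4=9/2
row 1: diag=6, rhs=6; c'=1/6, d'=1
row 2: denom=8−1·1/6=47/6; d'=(28−1·1)/(47/6)=162/47
row 3: denom=10−3·18/47=416/47; d'=(-37−3·162/47)/(416/47)=-2225/416
row 4: denom=8−2·47/208=785/104; d'=(48−2·-2225/416)/(785/104)=12209/1570
back: M4=12209/1570
back: M3=-2225/416−47/208·12209/1570=-5578/785
back: M2=162/47−18/47·-5578/785=4842/785
back: M1=1−1/6·4842/785=-22/785
M: M0=0, M1=-22/785, M2=4842/785, M3=-5578/785, M4=12209/1570, M5=0
seg 0: a=3, c=M0/2=0, d=(M1−M0)/(6·2)=-11/4710, b=Δ0−h0·(2M0+M1)/6=-7043/2355
seg 1: a=-3, c=M1/2=-11/785, d=(M2−M1)/(6·1)=2432/2355, b=Δ1−h1·(2M1+M2)/6=-7109/2355
seg 2: a=-5, c=M2/2=2421/785, d=(M3−M2)/(6·3)=-1042/1413, b=Δ2−h2·(2M2+M3)/6=121/2355
seg 3: a=3, c=M3/2=-2789/785, d=(M4−M3)/(6·2)=4673/3768, b=Δ3−h3·(2M3+M4)/6=-3191/2355
seg 4: a=-4, c=M4/2=12209/3140, d=(M5−M4)/(6·2)=-12209/18840, b=Δ4−h4·(2M4+M5)/6=-3223/4710
t_q=1/2 → seg 0, τ=1/2; S=3+-7043/2355·τ+0·τ²+-11/4710·τ³=3779/2512

  seg 0: a=3 b=-7043/2355 c=0 d=-11/4710
  seg 1: a=-3 b=-7109/2355 c=-11/785 d=2432/2355
  seg 2: a=-5 b=121/2355 c=2421/785 d=-1042/1413
  seg 3: a=3 b=-3191/2355 c=-2789/785 d=4673/3768
  seg 4: a=-4 b=-3223/4710 c=12209/3140 d=-12209/18840
S(1/2) = 3779/2512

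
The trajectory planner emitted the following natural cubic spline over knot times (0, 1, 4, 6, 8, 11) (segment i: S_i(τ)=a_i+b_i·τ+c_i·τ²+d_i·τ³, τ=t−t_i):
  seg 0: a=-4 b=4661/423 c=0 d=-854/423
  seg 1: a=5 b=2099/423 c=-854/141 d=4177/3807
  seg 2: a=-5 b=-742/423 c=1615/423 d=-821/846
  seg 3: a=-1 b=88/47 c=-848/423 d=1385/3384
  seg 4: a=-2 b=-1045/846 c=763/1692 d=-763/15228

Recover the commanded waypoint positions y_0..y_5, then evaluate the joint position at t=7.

y_0=-4 y_1=5 y_2=-5 y_3=-1 y_4=-2 y_5=-3
S(7) = -2447/3384

y_0 = S_0(0) = a_0 = -4
y_1 = S_1(0) = a_1 = 5
y_2 = S_2(0) = a_2 = -5
y_3 = S_3(0) = a_3 = -1
y_4 = S_4(0) = a_4 = -2
y_5 = S_4(3) = -3
t_q=7 is in segment 3 (τ=1); S_3(τ)=-2447/3384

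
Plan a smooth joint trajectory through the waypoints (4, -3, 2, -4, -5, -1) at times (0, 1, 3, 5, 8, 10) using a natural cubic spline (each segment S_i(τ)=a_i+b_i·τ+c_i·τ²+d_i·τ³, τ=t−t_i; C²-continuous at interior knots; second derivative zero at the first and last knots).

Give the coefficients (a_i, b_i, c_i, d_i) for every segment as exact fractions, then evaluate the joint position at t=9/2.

Δ: Δ0=-7, Δ1=5/2, Δ2=-3, Δ3=-1/3, Δ4=2
row 1: diag=6, rhs=57; c'=1/3, d'=19/2
row 2: denom=8−2·1/3=22/3; d'=(-33−2·19/2)/(22/3)=-78/11
row 3: denom=10−2·3/11=104/11; d'=(16−2·-78/11)/(104/11)=83/26
row 4: denom=10−3·33/104=941/104; d'=(14−3·83/26)/(941/104)=460/941
back: M4=460/941
back: M3=83/26−33/104·460/941=2858/941
back: M2=-78/11−3/11·2858/941=-7452/941
back: M1=19/2−1/3·-7452/941=22847/1882
M: M0=0, M1=22847/1882, M2=-7452/941, M3=2858/941, M4=460/941, M5=0
seg 0: a=4, c=M0/2=0, d=(M1−M0)/(6·1)=22847/11292, b=Δ0−h0·(2M0+M1)/6=-101891/11292
seg 1: a=-3, c=M1/2=22847/3764, d=(M2−M1)/(6·2)=-37751/22584, b=Δ1−h1·(2M1+M2)/6=-16675/5646
seg 2: a=2, c=M2/2=-3726/941, d=(M3−M2)/(6·2)=5155/5646, b=Δ2−h2·(2M2+M3)/6=3577/2823
seg 3: a=-4, c=M3/2=1429/941, d=(M4−M3)/(6·3)=-1199/8469, b=Δ3−h3·(2M3+M4)/6=-10205/2823
seg 4: a=-5, c=M4/2=230/941, d=(M5−M4)/(6·2)=-115/2823, b=Δ4−h4·(2M4+M5)/6=4726/2823
t_q=9/2 → seg 2, τ=3/2; S=2+3577/2823·τ+-3726/941·τ²+5155/5646·τ³=-29013/15056

  seg 0: a=4 b=-101891/11292 c=0 d=22847/11292
  seg 1: a=-3 b=-16675/5646 c=22847/3764 d=-37751/22584
  seg 2: a=2 b=3577/2823 c=-3726/941 d=5155/5646
  seg 3: a=-4 b=-10205/2823 c=1429/941 d=-1199/8469
  seg 4: a=-5 b=4726/2823 c=230/941 d=-115/2823
S(9/2) = -29013/15056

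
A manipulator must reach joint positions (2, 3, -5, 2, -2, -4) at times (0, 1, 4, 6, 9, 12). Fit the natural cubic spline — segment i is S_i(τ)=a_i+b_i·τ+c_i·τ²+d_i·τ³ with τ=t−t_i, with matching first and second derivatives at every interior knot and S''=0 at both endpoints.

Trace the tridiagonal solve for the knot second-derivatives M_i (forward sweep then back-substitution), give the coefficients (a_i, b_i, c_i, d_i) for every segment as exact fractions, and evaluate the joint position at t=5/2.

  seg 0: a=2 b=9203/4998 c=0 d=-4205/4998
  seg 1: a=3 b=-1706/2499 c=-4205/1666 d=27929/44982
  seg 2: a=-5 b=4685/4998 c=7657/2499 d=-1485/1666
  seg 3: a=2 b=1783/714 c=-5708/2499 d=15103/44982
  seg 4: a=-2 b=-5353/2499 c=1229/1666 d=-1229/14994
S(5/2) = -21425/13328

Δ: Δ0=1, Δ1=-8/3, Δ2=7/2, Δ3=-4/3, Δ4=-2/3
row 1: diag=8, rhs=-22; c'=3/8, d'=-11/4
row 2: denom=10−3·3/8=71/8; d'=(37−3·-11/4)/(71/8)=362/71
row 3: denom=10−2·16/71=678/71; d'=(-29−2·362/71)/(678/71)=-2783/678
row 4: denom=12−3·71/226=2499/226; d'=(4−3·-2783/678)/(2499/226)=1229/833
back: M4=1229/833
back: M3=-2783/678−71/226·1229/833=-11416/2499
back: M2=362/71−16/71·-11416/2499=15314/2499
back: M1=-11/4−3/8·15314/2499=-4205/833
M: M0=0, M1=-4205/833, M2=15314/2499, M3=-11416/2499, M4=1229/833, M5=0
seg 0: a=2, c=M0/2=0, d=(M1−M0)/(6·1)=-4205/4998, b=Δ0−h0·(2M0+M1)/6=9203/4998
seg 1: a=3, c=M1/2=-4205/1666, d=(M2−M1)/(6·3)=27929/44982, b=Δ1−h1·(2M1+M2)/6=-1706/2499
seg 2: a=-5, c=M2/2=7657/2499, d=(M3−M2)/(6·2)=-1485/1666, b=Δ2−h2·(2M2+M3)/6=4685/4998
seg 3: a=2, c=M3/2=-5708/2499, d=(M4−M3)/(6·3)=15103/44982, b=Δ3−h3·(2M3+M4)/6=1783/714
seg 4: a=-2, c=M4/2=1229/1666, d=(M5−M4)/(6·3)=-1229/14994, b=Δ4−h4·(2M4+M5)/6=-5353/2499
t_q=5/2 → seg 1, τ=3/2; S=3+-1706/2499·τ+-4205/1666·τ²+27929/44982·τ³=-21425/13328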